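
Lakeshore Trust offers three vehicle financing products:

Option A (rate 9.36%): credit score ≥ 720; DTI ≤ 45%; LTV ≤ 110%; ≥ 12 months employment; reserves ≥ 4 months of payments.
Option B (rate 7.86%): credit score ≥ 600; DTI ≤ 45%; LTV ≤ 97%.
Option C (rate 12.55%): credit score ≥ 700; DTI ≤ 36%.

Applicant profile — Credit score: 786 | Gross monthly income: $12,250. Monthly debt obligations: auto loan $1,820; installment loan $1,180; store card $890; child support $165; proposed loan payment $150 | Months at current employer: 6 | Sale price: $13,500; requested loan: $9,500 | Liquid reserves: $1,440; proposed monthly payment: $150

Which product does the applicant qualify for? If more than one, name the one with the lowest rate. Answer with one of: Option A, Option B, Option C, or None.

Total debts = (1,820 + 1,180 + 890 + 165 + 150) = 4,205; DTI = 4,205/12,250 = 34.3%.
LTV = 9,500/13,500 = 70.4%.
Reserves = 1,440/150 = 9.6 months.
Option A: score 786 ≥ 720; DTI 34.3% ≤ 45%; LTV 70.4% ≤ 110%; employment 6 < 12 mo; reserves 9.6 ≥ 4 mo → does not qualify.
Option B: score 786 ≥ 600; DTI 34.3% ≤ 45%; LTV 70.4% ≤ 97% → qualifies.
Option C: score 786 ≥ 700; DTI 34.3% ≤ 36% → qualifies.
Qualifying: Option B, Option C. Lowest rate is 7.86% → Option B.

Option B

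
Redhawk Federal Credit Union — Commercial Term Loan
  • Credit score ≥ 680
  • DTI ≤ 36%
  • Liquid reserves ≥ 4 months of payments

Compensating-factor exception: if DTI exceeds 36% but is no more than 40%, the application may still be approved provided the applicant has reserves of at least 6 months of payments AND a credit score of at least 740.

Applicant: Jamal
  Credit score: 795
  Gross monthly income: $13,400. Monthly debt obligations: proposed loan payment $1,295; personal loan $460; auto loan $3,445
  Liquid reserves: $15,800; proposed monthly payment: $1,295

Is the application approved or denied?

Credit score 795 ≥ 680 (meets base)
Total debts = (1,295 + 460 + 3,445) = 5,200. DTI: 5,200 ÷ 13,400 = 38.8%, over the 36% base limit.
Liquid reserves cover 15,800/1,295 = 12.2 months — ≥ 4 required
38.8% falls in the override range (36%–40%), so the compensating-factor test applies.
Override check — reserves: 12.2 mo (ok); score: 795 (ok).
Both compensating conditions met → exception applies.

Approved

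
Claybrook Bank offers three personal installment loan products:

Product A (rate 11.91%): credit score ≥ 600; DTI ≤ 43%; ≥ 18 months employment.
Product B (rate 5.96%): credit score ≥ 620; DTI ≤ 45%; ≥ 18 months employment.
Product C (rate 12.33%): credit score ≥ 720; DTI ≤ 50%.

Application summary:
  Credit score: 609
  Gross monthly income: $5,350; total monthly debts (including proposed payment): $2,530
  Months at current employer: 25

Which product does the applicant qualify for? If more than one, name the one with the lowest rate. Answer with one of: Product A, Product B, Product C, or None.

None

DTI = 2,530/5,350 = 47.3%.
Product A: score 609 ≥ 600; DTI 47.3% > 43%; employment 25 ≥ 18 mo → does not qualify.
Product B: score 609 < 620; DTI 47.3% > 45%; employment 25 ≥ 18 mo → does not qualify.
Product C: score 609 < 720; DTI 47.3% ≤ 50% → does not qualify.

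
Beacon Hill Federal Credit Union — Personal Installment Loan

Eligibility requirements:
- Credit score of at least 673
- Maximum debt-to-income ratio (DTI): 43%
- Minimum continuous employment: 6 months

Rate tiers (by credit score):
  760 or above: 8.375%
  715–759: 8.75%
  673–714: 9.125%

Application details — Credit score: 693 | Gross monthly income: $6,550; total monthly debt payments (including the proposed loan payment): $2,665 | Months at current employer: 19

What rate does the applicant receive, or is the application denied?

Approved at 9.125%

Credit score 693 ≥ 673 (meets minimum)
DTI = 2,665/6,550 = 40.7% ≤ 43%
Employment 19 ≥ 6 months
All requirements met. Score 693 falls in the 673–714 tier → 9.125%.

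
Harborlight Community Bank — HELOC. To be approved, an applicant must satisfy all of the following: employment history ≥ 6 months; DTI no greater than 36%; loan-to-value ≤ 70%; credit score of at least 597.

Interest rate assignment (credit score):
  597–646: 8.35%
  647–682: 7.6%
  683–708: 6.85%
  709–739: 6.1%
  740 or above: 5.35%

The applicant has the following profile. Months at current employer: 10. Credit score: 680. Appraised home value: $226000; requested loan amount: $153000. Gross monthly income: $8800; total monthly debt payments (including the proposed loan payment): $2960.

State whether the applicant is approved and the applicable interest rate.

Approved at 7.6%

Credit score 680 ≥ 597 (meets minimum)
Employment 10 ≥ 6 months
Loan-to-value = 153,000/226,000 = 67.7% — pass (70% max)
DTI = 2,960/8,800 = 33.6% ≤ 36%
All requirements met. Score 680 falls in the 647–682 tier → 7.6%.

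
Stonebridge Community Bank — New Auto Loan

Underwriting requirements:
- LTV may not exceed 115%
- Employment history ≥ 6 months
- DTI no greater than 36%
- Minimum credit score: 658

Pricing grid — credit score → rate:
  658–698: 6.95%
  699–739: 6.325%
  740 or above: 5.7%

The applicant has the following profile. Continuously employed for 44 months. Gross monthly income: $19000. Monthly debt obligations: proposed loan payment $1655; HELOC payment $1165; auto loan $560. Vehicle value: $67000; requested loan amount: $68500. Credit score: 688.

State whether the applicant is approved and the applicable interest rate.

Credit score 688 ≥ 658 (meets minimum)
Total monthly debts = (1,655 + 1,165 + 560) = 3,380. DTI = 3,380/19,000 = 17.8% ≤ 36%
Loan-to-value = 68,500/67,000 = 102.2% — pass (115% max)
Employment 44 ≥ 6 months
All requirements met. Score 688 falls in the 658–698 tier → 6.95%.

Approved at 6.95%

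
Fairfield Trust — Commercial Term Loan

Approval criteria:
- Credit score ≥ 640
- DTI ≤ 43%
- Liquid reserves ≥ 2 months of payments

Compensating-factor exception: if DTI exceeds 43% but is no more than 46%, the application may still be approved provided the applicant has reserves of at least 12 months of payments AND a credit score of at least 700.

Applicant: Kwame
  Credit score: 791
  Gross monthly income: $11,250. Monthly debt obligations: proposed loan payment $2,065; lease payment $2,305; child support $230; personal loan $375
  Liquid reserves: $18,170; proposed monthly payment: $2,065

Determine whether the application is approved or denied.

Credit score 791 ≥ 640 (meets base)
Total debts = (2,065 + 2,305 + 230 + 375) = 4,975. DTI: 4,975 ÷ 11,250 = 44.2%, over the 43% base limit.
Reserves: 18,170 ÷ 2,065 = 8.8 months (meets 2-month minimum)
44.2% falls in the override range (43%–46%), so the compensating-factor test applies.
Override check — reserves: 8.8 mo (short of 12); score: 791 (ok).
Compensating-factor requirement not fully met.

Denied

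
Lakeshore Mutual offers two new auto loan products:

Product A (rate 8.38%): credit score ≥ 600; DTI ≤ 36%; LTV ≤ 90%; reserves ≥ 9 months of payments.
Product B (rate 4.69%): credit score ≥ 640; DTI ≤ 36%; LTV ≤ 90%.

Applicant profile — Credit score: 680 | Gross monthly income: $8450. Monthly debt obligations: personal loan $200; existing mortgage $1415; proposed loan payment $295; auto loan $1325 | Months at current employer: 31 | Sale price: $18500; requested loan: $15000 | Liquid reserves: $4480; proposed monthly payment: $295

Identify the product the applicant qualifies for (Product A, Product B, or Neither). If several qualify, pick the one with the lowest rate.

Neither

Total debts = (200 + 1,415 + 295 + 1,325) = 3,235; DTI = 3,235/8,450 = 38.3%.
LTV = 15,000/18,500 = 81.1%.
Reserves = 4,480/295 = 15.2 months.
Product A: score 680 ≥ 600; DTI 38.3% > 36%; LTV 81.1% ≤ 90%; reserves 15.2 ≥ 9 mo → does not qualify.
Product B: score 680 ≥ 640; DTI 38.3% > 36%; LTV 81.1% ≤ 90% → does not qualify.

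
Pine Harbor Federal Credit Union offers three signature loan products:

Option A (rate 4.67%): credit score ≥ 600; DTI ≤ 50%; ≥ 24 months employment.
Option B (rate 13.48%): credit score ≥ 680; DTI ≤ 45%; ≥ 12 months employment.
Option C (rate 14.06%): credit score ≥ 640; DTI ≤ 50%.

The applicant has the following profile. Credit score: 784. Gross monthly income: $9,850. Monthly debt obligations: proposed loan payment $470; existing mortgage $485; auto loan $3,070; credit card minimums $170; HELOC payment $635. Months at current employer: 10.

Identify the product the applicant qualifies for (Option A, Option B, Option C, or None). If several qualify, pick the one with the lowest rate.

Option C

Total debts = (470 + 485 + 3,070 + 170 + 635) = 4,830; DTI = 4,830/9,850 = 49%.
Option A: score 784 ≥ 600; DTI 49% ≤ 50%; employment 10 < 24 mo → does not qualify.
Option B: score 784 ≥ 680; DTI 49% > 45%; employment 10 < 12 mo → does not qualify.
Option C: score 784 ≥ 640; DTI 49% ≤ 50% → qualifies.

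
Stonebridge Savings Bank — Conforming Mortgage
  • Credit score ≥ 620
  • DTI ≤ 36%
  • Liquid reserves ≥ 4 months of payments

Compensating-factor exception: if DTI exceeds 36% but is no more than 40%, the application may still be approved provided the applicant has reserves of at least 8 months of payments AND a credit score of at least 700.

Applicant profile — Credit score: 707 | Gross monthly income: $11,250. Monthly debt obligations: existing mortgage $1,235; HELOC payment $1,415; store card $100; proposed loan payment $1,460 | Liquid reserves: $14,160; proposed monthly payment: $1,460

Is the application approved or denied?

Approved

Credit score 707 ≥ 620 (meets base)
Total debts = (1,235 + 1,415 + 100 + 1,460) = 4,210. DTI: 4,210 ÷ 11,250 = 37.4%, over the 36% base limit.
Reserves = 14,160/1,460 = 9.7 months ≥ 4
37.4% falls in the override range (36%–40%), so the compensating-factor test applies.
Override check — reserves: 9.7 mo (ok); score: 707 (ok).
Both compensating conditions met → exception applies.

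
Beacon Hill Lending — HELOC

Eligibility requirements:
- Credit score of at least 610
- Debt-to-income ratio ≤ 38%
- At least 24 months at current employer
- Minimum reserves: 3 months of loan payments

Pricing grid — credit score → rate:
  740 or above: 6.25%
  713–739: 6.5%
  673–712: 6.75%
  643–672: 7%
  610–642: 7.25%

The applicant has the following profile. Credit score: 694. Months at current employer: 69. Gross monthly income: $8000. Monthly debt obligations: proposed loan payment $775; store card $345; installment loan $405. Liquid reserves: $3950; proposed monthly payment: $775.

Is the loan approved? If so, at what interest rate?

Credit score 694 ≥ 610 (meets minimum)
Total monthly debts = (775 + 345 + 405) = 1,525. DTI: 1,525 ÷ 8,000 = 19.1%, within the 38% cap
Reserves = 3,950/775 = 5.1 months ≥ 3
Employment 69 ≥ 24 months
All requirements met. Score 694 falls in the 673–712 tier → 6.75%.

Approved at 6.75%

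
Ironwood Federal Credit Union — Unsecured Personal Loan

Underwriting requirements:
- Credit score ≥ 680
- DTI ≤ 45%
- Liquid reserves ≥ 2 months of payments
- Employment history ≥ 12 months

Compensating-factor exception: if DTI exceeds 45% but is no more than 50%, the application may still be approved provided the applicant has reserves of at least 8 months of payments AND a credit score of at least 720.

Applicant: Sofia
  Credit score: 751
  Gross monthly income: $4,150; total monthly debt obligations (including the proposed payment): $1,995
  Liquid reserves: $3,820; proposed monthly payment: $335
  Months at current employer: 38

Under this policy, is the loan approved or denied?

Credit score 751 ≥ 680 (meets base)
DTI: 1,995 ÷ 4,150 = 48.1%, over the 45% base limit.
Liquid reserves cover 3,820/335 = 11.4 months — ≥ 2 required
Employment 38 ≥ 12 months
48.1% falls in the override range (45%–50%), so the compensating-factor test applies.
Override check — reserves: 11.4 mo (ok); score: 751 (ok).
Both compensating conditions met → exception applies.

Approved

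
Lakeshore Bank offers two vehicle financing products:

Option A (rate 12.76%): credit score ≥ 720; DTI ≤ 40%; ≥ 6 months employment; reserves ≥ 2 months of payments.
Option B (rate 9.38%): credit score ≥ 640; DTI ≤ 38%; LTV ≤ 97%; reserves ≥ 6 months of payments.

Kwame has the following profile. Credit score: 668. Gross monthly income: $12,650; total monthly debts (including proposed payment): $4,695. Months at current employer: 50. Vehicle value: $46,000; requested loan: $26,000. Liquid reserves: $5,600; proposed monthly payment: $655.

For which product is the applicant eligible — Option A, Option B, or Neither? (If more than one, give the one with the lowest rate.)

DTI = 4,695/12,650 = 37.1%.
LTV = 26,000/46,000 = 56.5%.
Reserves = 5,600/655 = 8.5 months.
Option A: score 668 < 720; DTI 37.1% ≤ 40%; employment 50 ≥ 6 mo; reserves 8.5 ≥ 2 mo → does not qualify.
Option B: score 668 ≥ 640; DTI 37.1% ≤ 38%; LTV 56.5% ≤ 97%; reserves 8.5 ≥ 6 mo → qualifies.

Option B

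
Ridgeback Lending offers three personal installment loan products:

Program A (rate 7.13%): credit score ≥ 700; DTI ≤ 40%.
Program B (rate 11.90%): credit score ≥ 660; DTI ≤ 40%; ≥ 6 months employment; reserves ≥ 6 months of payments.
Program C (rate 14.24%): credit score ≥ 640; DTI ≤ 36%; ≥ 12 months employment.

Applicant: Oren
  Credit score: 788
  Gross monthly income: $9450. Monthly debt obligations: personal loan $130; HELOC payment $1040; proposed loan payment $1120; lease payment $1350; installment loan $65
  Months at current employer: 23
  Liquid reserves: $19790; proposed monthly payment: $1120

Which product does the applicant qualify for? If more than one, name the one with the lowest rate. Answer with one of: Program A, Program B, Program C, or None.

Program A

Total debts = (130 + 1,040 + 1,120 + 1,350 + 65) = 3,705; DTI = 3,705/9,450 = 39.2%.
Reserves = 19,790/1,120 = 17.7 months.
Program A: score 788 ≥ 700; DTI 39.2% ≤ 40% → qualifies.
Program B: score 788 ≥ 660; DTI 39.2% ≤ 40%; employment 23 ≥ 6 mo; reserves 17.7 ≥ 6 mo → qualifies.
Program C: score 788 ≥ 640; DTI 39.2% > 36%; employment 23 ≥ 12 mo → does not qualify.
Qualifying: Program A, Program B. Lowest rate is 7.13% → Program A.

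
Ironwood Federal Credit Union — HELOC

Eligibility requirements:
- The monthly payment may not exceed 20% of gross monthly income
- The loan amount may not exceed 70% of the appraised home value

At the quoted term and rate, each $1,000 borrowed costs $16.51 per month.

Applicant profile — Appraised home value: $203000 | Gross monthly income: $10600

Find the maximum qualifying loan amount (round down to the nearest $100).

$128,400

Payment cap: 20% × $10,600 = $2,120/month.
At $16.51 per $1,000, that supports 2,120/16.51 × 1,000 ≈ $128,407 → $128,400.
LTV cap: 70% × $203,000 = $142,100 → $142,100.
Binding constraint: payment-to-income.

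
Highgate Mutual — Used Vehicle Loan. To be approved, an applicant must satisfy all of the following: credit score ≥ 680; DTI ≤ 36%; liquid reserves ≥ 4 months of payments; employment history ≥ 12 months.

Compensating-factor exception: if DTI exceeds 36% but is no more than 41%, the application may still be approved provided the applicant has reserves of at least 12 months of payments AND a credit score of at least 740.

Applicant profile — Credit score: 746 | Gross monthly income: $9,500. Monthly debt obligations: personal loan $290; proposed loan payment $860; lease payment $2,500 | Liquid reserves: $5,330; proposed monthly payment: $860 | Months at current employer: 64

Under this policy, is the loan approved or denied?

Denied

Credit score 746 ≥ 680 (meets base)
Total debts = (290 + 860 + 2,500) = 3,650. DTI: 3,650 ÷ 9,500 = 38.4%, over the 36% base limit.
Reserves = 5,330/860 = 6.2 months ≥ 4
Employment 64 ≥ 12 months
38.4% falls in the override range (36%–41%), so the compensating-factor test applies.
Override check — reserves: 6.2 mo (short of 12); score: 746 (ok).
Override conditions not both satisfied; exception does not apply.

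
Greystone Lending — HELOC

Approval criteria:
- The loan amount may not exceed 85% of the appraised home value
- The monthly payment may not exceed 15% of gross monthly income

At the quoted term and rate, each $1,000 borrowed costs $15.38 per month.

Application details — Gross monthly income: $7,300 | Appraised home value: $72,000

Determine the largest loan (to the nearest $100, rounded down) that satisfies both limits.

$61,200

Payment cap: 15% × $7,300 = $1,095/month.
At $15.38 per $1,000, that supports 1,095/15.38 × 1,000 ≈ $71,196 → $71,100.
LTV cap: 85% × $72,000 = $61,200 → $61,200.
Binding constraint: loan-to-value.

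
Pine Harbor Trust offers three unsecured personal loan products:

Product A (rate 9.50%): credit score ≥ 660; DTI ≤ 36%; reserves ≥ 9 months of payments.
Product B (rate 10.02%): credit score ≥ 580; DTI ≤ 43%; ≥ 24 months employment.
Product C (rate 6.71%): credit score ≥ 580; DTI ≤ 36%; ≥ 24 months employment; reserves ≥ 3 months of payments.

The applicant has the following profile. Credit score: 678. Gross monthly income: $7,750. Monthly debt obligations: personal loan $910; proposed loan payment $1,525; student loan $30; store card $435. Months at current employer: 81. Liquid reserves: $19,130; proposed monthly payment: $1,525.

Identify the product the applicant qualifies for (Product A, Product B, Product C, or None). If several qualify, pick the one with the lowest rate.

Product B

Total debts = (910 + 1,525 + 30 + 435) = 2,900; DTI = 2,900/7,750 = 37.4%.
Reserves = 19,130/1,525 = 12.5 months.
Product A: score 678 ≥ 660; DTI 37.4% > 36%; reserves 12.5 ≥ 9 mo → does not qualify.
Product B: score 678 ≥ 580; DTI 37.4% ≤ 43%; employment 81 ≥ 24 mo → qualifies.
Product C: score 678 ≥ 580; DTI 37.4% > 36%; employment 81 ≥ 24 mo; reserves 12.5 ≥ 3 mo → does not qualify.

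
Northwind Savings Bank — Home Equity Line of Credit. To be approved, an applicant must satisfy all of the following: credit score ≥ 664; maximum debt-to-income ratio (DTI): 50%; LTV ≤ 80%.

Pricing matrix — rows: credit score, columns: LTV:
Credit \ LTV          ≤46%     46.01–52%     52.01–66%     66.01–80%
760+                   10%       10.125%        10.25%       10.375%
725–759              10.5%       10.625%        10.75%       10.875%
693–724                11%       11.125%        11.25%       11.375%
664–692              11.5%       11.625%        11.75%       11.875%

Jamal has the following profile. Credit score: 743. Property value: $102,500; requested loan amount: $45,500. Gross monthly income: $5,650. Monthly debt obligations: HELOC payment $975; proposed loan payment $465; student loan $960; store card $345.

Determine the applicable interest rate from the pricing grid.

10.5%

Credit score 743 ≥ 664; Total monthly debts = (975 + 465 + 960 + 345) = 2,745. DTI = 2,745/5,650 = 48.6% ≤ 50%
LTV: 45,500 ÷ 102,500 = 44.4%, within 80% cap
Row: 743 falls in 725–759. Column: 44.4% falls in ≤46%. Rate = 10.5%.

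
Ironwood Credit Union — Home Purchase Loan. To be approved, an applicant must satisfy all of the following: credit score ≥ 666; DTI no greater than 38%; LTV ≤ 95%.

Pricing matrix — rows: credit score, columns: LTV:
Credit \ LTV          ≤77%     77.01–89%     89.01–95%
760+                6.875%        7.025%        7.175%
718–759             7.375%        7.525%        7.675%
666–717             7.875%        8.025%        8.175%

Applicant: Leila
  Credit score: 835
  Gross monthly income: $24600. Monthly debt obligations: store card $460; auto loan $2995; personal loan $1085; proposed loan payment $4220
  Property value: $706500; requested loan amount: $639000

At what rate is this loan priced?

7.175%

Credit score 835 ≥ 666; Total monthly debts = (460 + 2,995 + 1,085 + 4,220) = 8,760. DTI = 8,760/24,600 = 35.6% ≤ 38%
Loan-to-value = 639,000/706,500 = 90.4% — pass (95% max)
Score 835 is in the 760+ band; LTV 90.4% is in the 89.01–95% band → 7.175%.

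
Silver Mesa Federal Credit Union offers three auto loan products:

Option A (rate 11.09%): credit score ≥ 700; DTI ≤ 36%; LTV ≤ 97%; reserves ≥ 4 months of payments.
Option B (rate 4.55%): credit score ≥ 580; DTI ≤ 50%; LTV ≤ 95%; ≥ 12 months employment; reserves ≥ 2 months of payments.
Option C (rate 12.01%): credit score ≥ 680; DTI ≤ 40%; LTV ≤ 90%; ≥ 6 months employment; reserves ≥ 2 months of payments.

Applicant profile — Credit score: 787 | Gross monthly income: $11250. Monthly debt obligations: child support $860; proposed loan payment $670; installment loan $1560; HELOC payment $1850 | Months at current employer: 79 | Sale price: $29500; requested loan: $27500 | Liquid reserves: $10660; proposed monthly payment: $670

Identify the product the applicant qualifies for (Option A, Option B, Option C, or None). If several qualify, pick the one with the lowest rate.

Total debts = (860 + 670 + 1,560 + 1,850) = 4,940; DTI = 4,940/11,250 = 43.9%.
LTV = 27,500/29,500 = 93.2%.
Reserves = 10,660/670 = 15.9 months.
Option A: score 787 ≥ 700; DTI 43.9% > 36%; LTV 93.2% ≤ 97%; reserves 15.9 ≥ 4 mo → does not qualify.
Option B: score 787 ≥ 580; DTI 43.9% ≤ 50%; LTV 93.2% ≤ 95%; employment 79 ≥ 12 mo; reserves 15.9 ≥ 2 mo → qualifies.
Option C: score 787 ≥ 680; DTI 43.9% > 40%; LTV 93.2% > 90%; employment 79 ≥ 6 mo; reserves 15.9 ≥ 2 mo → does not qualify.

Option B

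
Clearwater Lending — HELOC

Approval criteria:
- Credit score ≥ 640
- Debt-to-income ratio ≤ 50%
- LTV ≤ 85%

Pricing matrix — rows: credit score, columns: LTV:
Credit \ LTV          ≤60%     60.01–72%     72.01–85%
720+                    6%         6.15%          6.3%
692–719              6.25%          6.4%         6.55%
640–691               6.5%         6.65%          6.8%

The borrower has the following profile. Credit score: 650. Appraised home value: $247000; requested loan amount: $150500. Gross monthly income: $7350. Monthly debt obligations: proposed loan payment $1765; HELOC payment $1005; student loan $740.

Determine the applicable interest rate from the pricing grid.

Credit score 650 ≥ 640; Total monthly debts = (1,765 + 1,005 + 740) = 3,510. Debt-to-income = 3,510/7,350 = 47.8% — meets 50% limit
Loan-to-value = 150,500/247,000 = 60.9% — pass (85% max)
Credit 650 → row 640–691; LTV 60.9% → column 60.01–72%. Grid cell → 6.65%.

6.65%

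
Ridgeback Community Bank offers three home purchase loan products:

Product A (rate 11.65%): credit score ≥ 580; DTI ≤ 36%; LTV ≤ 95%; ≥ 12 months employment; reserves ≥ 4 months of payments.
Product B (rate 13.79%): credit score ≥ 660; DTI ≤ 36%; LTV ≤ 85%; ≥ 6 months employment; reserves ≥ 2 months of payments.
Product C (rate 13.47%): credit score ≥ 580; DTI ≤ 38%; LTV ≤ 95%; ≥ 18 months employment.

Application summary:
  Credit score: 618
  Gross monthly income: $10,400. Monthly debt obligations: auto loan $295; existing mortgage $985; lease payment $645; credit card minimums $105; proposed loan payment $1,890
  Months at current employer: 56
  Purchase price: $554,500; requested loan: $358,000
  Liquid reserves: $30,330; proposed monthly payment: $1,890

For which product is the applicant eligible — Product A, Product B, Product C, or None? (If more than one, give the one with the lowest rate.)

Total debts = (295 + 985 + 645 + 105 + 1,890) = 3,920; DTI = 3,920/10,400 = 37.7%.
LTV = 358,000/554,500 = 64.6%.
Reserves = 30,330/1,890 = 16.0 months.
Product A: score 618 ≥ 580; DTI 37.7% > 36%; LTV 64.6% ≤ 95%; employment 56 ≥ 12 mo; reserves 16.0 ≥ 4 mo → does not qualify.
Product B: score 618 < 660; DTI 37.7% > 36%; LTV 64.6% ≤ 85%; employment 56 ≥ 6 mo; reserves 16.0 ≥ 2 mo → does not qualify.
Product C: score 618 ≥ 580; DTI 37.7% ≤ 38%; LTV 64.6% ≤ 95%; employment 56 ≥ 18 mo → qualifies.

Product C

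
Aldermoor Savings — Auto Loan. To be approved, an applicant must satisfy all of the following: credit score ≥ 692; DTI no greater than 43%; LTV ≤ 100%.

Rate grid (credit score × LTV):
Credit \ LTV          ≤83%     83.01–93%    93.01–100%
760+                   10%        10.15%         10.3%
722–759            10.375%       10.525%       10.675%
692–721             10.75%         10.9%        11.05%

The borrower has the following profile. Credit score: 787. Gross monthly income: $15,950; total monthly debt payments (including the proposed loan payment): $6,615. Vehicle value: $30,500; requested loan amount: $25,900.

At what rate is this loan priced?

Credit score 787 ≥ 692; Debt-to-income = 6,615/15,950 = 41.5% — meets 43% limit
LTV: 25,900 ÷ 30,500 = 84.9%, within 100% cap
Credit 787 → row 760+; LTV 84.9% → column 83.01–93%. Grid cell → 10.15%.

10.15%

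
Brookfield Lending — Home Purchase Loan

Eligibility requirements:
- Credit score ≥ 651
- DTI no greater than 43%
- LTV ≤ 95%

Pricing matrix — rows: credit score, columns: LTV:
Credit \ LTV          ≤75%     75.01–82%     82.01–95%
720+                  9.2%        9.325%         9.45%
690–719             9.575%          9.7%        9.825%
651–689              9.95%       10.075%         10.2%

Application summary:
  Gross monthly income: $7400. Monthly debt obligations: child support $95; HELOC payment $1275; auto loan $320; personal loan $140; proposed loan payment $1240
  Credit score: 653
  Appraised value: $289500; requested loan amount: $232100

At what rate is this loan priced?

10.075%

Credit score 653 ≥ 651; Total monthly debts = (95 + 1,275 + 320 + 140 + 1,240) = 3,070. Debt-to-income = 3,070/7,400 = 41.5% — meets 43% limit
LTV: 232,100 ÷ 289,500 = 80.2%, within 95% cap
Score 653 is in the 651–689 band; LTV 80.2% is in the 75.01–82% band → 10.075%.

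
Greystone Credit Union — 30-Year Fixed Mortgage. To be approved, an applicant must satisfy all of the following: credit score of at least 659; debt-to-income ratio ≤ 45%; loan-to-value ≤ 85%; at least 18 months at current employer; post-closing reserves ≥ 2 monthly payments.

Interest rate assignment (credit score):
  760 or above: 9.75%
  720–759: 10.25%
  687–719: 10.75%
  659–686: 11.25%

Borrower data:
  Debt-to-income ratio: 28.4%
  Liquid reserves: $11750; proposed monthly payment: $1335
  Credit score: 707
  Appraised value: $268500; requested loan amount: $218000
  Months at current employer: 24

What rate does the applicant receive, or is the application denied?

Approved at 10.75%

Credit score 707 ≥ 659 (meets minimum)
Debt-to-income 28.4% vs 45% cap — pass
LTV = 218,000/268,500 = 81.2% ≤ 85%
Employment 24 ≥ 18 months
Reserves = 11,750/1,335 = 8.8 months ≥ 2
All requirements met. Score 707 falls in the 687–719 tier → 10.75%.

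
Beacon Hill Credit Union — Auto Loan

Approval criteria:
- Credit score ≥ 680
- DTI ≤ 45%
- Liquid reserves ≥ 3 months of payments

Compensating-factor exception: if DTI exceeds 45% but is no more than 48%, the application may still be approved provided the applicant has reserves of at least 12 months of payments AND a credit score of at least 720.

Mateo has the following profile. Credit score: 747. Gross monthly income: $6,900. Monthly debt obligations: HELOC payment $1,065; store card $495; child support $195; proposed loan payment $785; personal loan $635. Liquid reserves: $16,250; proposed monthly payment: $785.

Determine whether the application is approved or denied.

Credit score 747 ≥ 680 (meets base)
Total debts = (1,065 + 495 + 195 + 785 + 635) = 3,175. DTI = 3,175/6,900 = 46% > 45% — standard DTI limit exceeded.
Reserves: 16,250 ÷ 785 = 20.7 months (meets 3-month minimum)
DTI 46% is within the 45%–48% exception band; checking compensating factors.
Reserves 20.7 ≥ 12 months; credit score 747 ≥ 720.
Both compensating conditions met → exception applies.

Approved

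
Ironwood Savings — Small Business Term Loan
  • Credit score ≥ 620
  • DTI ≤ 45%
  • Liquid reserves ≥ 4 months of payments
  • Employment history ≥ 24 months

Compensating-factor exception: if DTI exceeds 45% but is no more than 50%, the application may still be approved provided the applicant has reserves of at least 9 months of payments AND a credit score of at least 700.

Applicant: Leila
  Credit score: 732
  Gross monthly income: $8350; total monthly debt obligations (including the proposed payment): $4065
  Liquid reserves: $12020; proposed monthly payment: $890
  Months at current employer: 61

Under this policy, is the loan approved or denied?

Credit score 732 ≥ 620 (meets base)
DTI: 4,065 ÷ 8,350 = 48.7%, over the 45% base limit.
Reserves = 12,020/890 = 13.5 months ≥ 4
Employment 61 ≥ 24 months
48.7% falls in the override range (45%–50%), so the compensating-factor test applies.
Reserves 13.5 ≥ 9 months; credit score 732 ≥ 700.
Both override conditions satisfied; DTI exception granted.

Approved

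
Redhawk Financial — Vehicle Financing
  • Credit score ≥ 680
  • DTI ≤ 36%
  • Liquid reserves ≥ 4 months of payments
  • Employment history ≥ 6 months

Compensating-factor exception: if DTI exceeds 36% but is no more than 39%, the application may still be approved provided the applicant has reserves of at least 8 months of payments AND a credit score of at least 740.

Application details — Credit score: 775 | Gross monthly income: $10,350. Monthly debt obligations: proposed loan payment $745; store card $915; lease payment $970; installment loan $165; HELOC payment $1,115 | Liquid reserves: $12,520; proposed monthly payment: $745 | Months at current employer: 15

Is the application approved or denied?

Credit score 775 ≥ 680 (meets base)
Total debts = (745 + 915 + 970 + 165 + 1,115) = 3,910. DTI = 3,910/10,350 = 37.8% > 36% — standard DTI limit exceeded.
Reserves = 12,520/745 = 16.8 months ≥ 4
Employment 15 ≥ 6 months
DTI 37.8% is within the 36%–39% exception band; checking compensating factors.
Override check — reserves: 16.8 mo (ok); score: 775 (ok).
Both override conditions satisfied; DTI exception granted.

Approved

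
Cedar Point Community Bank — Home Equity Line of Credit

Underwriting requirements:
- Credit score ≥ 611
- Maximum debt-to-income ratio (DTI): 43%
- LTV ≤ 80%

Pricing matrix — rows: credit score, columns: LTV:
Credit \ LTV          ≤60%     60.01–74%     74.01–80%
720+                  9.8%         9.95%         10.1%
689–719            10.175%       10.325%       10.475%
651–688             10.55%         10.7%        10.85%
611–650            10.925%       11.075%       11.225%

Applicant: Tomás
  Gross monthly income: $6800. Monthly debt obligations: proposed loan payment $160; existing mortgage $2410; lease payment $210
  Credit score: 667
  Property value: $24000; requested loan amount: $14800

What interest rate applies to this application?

Credit score 667 ≥ 611; Total monthly debts = (160 + 2,410 + 210) = 2,780. DTI = 2,780/6,800 = 40.9% ≤ 43%
LTV: 14,800 ÷ 24,000 = 61.7%, within 80% cap
Row: 667 falls in 651–688. Column: 61.7% falls in 60.01–74%. Rate = 10.7%.

10.7%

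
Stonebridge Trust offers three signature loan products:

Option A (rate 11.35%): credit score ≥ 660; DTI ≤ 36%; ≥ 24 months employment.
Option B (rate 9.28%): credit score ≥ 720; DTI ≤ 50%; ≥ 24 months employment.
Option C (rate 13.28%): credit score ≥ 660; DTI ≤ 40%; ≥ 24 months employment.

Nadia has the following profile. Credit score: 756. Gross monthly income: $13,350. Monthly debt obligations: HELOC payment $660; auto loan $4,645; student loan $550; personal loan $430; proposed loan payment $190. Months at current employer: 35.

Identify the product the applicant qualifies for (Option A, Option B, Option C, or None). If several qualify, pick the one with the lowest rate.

Option B

Total debts = (660 + 4,645 + 550 + 430 + 190) = 6,475; DTI = 6,475/13,350 = 48.5%.
Option A: score 756 ≥ 660; DTI 48.5% > 36%; employment 35 ≥ 24 mo → does not qualify.
Option B: score 756 ≥ 720; DTI 48.5% ≤ 50%; employment 35 ≥ 24 mo → qualifies.
Option C: score 756 ≥ 660; DTI 48.5% > 40%; employment 35 ≥ 24 mo → does not qualify.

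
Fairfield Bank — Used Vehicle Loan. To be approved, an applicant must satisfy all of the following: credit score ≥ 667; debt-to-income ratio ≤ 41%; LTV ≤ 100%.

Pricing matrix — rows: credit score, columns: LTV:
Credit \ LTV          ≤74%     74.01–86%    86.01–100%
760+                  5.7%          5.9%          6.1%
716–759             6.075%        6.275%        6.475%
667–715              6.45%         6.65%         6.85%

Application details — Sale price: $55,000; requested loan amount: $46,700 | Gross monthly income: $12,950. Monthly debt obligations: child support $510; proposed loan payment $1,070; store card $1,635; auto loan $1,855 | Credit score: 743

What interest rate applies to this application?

6.275%

Credit score 743 ≥ 667; Total monthly debts = (510 + 1,070 + 1,635 + 1,855) = 5,070. DTI: 5,070 ÷ 12,950 = 39.2%, within the 41% cap
Loan-to-value = 46,700/55,000 = 84.9% — pass (100% max)
Row: 743 falls in 716–759. Column: 84.9% falls in 74.01–86%. Rate = 6.275%.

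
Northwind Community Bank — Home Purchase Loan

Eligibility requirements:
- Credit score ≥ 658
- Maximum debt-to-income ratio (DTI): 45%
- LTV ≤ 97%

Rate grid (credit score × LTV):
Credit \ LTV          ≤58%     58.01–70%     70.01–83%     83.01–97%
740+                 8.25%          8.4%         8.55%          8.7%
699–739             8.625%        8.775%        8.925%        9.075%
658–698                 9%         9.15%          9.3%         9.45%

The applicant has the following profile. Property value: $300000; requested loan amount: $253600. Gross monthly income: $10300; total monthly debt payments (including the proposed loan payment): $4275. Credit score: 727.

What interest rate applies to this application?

9.075%

Credit score 727 ≥ 658; Debt-to-income = 4,275/10,300 = 41.5% — meets 45% limit
LTV: 253,600 ÷ 300,000 = 84.5%, within 97% cap
Score 727 is in the 699–739 band; LTV 84.5% is in the 83.01–97% band → 9.075%.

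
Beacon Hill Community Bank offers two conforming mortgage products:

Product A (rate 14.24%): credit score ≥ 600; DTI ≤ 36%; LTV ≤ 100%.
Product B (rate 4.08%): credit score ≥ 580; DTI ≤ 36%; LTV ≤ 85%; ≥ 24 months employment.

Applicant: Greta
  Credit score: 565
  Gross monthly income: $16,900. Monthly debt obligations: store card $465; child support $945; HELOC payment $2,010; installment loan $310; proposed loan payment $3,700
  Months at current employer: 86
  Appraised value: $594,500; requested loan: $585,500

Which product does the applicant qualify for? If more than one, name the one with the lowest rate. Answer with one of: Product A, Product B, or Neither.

Total debts = (465 + 945 + 2,010 + 310 + 3,700) = 7,430; DTI = 7,430/16,900 = 44%.
LTV = 585,500/594,500 = 98.5%.
Product A: score 565 < 600; DTI 44% > 36%; LTV 98.5% ≤ 100% → does not qualify.
Product B: score 565 < 580; DTI 44% > 36%; LTV 98.5% > 85%; employment 86 ≥ 24 mo → does not qualify.

Neither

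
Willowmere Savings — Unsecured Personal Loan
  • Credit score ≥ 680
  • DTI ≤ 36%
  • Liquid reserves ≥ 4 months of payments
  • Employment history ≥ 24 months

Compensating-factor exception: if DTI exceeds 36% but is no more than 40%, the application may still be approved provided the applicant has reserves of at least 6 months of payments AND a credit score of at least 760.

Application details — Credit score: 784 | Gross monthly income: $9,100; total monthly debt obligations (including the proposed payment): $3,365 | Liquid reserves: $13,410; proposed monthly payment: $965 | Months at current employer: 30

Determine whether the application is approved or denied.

Approved

Credit score 784 ≥ 680 (meets base)
DTI: 3,365 ÷ 9,100 = 37%, over the 36% base limit.
Reserves: 13,410 ÷ 965 = 13.9 months (meets 4-month minimum)
Employment 30 ≥ 24 months
DTI 37% is within the 36%–40% exception band; checking compensating factors.
Reserves 13.9 ≥ 6 months; credit score 784 ≥ 760.
Both compensating conditions met → exception applies.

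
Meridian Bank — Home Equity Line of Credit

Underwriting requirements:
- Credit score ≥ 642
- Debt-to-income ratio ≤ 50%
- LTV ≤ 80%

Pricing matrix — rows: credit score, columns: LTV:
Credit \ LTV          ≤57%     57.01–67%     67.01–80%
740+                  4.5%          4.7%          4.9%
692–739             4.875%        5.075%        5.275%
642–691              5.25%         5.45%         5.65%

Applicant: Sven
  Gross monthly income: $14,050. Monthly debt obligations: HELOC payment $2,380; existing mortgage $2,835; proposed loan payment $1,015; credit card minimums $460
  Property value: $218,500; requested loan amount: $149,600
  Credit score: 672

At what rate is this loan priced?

5.65%

Credit score 672 ≥ 642; Total monthly debts = (2,380 + 2,835 + 1,015 + 460) = 6,690. DTI = 6,690/14,050 = 47.6% ≤ 50%
LTV: 149,600 ÷ 218,500 = 68.5%, within 80% cap
Score 672 is in the 642–691 band; LTV 68.5% is in the 67.01–80% band → 5.65%.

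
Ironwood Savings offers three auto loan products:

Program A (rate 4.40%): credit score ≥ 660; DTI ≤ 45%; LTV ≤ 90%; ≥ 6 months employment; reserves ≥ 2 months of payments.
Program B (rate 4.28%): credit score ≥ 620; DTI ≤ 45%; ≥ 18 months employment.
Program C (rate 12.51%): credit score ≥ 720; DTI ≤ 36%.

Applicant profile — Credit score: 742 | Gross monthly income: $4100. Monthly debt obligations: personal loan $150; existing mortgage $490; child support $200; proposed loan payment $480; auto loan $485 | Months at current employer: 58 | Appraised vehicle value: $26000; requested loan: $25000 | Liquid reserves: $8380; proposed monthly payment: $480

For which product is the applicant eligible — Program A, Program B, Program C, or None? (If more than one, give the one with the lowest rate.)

Program B

Total debts = (150 + 490 + 200 + 480 + 485) = 1,805; DTI = 1,805/4,100 = 44%.
LTV = 25,000/26,000 = 96.2%.
Reserves = 8,380/480 = 17.5 months.
Program A: score 742 ≥ 660; DTI 44% ≤ 45%; LTV 96.2% > 90%; employment 58 ≥ 6 mo; reserves 17.5 ≥ 2 mo → does not qualify.
Program B: score 742 ≥ 620; DTI 44% ≤ 45%; employment 58 ≥ 18 mo → qualifies.
Program C: score 742 ≥ 720; DTI 44% > 36% → does not qualify.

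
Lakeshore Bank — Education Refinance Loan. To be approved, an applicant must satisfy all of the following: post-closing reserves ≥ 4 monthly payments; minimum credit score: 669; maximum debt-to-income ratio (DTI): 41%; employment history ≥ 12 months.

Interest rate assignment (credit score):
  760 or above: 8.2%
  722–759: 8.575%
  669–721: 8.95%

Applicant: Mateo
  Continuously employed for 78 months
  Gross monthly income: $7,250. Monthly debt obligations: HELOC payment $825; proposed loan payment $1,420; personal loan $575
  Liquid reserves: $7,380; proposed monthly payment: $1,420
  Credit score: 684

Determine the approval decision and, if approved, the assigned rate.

Credit score 684 ≥ 669 (meets minimum)
Liquid reserves cover 7,380/1,420 = 5.2 months — ≥ 4 required
Employment 78 ≥ 12 months
Total monthly debts = (825 + 1,420 + 575) = 2,820. DTI: 2,820 ÷ 7,250 = 38.9%, within the 41% cap
All requirements met. Score 684 falls in the 669–721 tier → 8.95%.

Approved at 8.95%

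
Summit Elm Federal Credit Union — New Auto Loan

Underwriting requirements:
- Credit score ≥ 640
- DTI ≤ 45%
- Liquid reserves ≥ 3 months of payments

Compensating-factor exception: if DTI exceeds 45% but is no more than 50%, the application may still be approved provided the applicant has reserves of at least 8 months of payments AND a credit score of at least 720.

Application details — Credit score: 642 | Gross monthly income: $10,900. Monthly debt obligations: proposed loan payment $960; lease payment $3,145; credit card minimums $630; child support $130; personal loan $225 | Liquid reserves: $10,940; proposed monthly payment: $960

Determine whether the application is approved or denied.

Credit score 642 ≥ 640 (meets base)
Total debts = (960 + 3,145 + 630 + 130 + 225) = 5,090. DTI = 5,090/10,900 = 46.7% > 45% — standard DTI limit exceeded.
Liquid reserves cover 10,940/960 = 11.4 months — ≥ 3 required
46.7% falls in the override range (45%–50%), so the compensating-factor test applies.
Override check — reserves: 11.4 mo (ok); score: 642 (below 720).
Compensating-factor requirement not fully met.

Denied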